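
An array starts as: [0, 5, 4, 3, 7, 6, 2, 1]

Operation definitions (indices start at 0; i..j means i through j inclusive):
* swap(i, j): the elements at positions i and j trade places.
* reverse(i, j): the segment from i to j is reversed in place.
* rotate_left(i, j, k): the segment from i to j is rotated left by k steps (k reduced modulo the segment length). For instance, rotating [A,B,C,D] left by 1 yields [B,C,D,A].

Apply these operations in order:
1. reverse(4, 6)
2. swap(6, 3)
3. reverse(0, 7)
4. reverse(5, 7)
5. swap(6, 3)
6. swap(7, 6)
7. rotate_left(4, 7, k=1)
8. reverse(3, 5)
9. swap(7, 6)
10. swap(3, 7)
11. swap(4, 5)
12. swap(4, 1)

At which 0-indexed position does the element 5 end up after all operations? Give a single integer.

After 1 (reverse(4, 6)): [0, 5, 4, 3, 2, 6, 7, 1]
After 2 (swap(6, 3)): [0, 5, 4, 7, 2, 6, 3, 1]
After 3 (reverse(0, 7)): [1, 3, 6, 2, 7, 4, 5, 0]
After 4 (reverse(5, 7)): [1, 3, 6, 2, 7, 0, 5, 4]
After 5 (swap(6, 3)): [1, 3, 6, 5, 7, 0, 2, 4]
After 6 (swap(7, 6)): [1, 3, 6, 5, 7, 0, 4, 2]
After 7 (rotate_left(4, 7, k=1)): [1, 3, 6, 5, 0, 4, 2, 7]
After 8 (reverse(3, 5)): [1, 3, 6, 4, 0, 5, 2, 7]
After 9 (swap(7, 6)): [1, 3, 6, 4, 0, 5, 7, 2]
After 10 (swap(3, 7)): [1, 3, 6, 2, 0, 5, 7, 4]
After 11 (swap(4, 5)): [1, 3, 6, 2, 5, 0, 7, 4]
After 12 (swap(4, 1)): [1, 5, 6, 2, 3, 0, 7, 4]

Answer: 1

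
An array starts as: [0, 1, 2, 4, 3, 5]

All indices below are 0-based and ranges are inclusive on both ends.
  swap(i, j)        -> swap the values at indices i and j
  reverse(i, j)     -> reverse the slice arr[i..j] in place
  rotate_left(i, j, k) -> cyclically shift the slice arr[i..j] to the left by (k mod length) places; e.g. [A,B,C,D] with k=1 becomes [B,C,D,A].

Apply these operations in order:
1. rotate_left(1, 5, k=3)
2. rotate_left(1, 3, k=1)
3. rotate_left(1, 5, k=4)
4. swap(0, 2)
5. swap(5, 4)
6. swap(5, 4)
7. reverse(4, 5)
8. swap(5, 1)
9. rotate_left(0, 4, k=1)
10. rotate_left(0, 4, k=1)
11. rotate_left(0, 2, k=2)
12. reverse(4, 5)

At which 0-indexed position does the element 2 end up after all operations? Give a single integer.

After 1 (rotate_left(1, 5, k=3)): [0, 3, 5, 1, 2, 4]
After 2 (rotate_left(1, 3, k=1)): [0, 5, 1, 3, 2, 4]
After 3 (rotate_left(1, 5, k=4)): [0, 4, 5, 1, 3, 2]
After 4 (swap(0, 2)): [5, 4, 0, 1, 3, 2]
After 5 (swap(5, 4)): [5, 4, 0, 1, 2, 3]
After 6 (swap(5, 4)): [5, 4, 0, 1, 3, 2]
After 7 (reverse(4, 5)): [5, 4, 0, 1, 2, 3]
After 8 (swap(5, 1)): [5, 3, 0, 1, 2, 4]
After 9 (rotate_left(0, 4, k=1)): [3, 0, 1, 2, 5, 4]
After 10 (rotate_left(0, 4, k=1)): [0, 1, 2, 5, 3, 4]
After 11 (rotate_left(0, 2, k=2)): [2, 0, 1, 5, 3, 4]
After 12 (reverse(4, 5)): [2, 0, 1, 5, 4, 3]

Answer: 0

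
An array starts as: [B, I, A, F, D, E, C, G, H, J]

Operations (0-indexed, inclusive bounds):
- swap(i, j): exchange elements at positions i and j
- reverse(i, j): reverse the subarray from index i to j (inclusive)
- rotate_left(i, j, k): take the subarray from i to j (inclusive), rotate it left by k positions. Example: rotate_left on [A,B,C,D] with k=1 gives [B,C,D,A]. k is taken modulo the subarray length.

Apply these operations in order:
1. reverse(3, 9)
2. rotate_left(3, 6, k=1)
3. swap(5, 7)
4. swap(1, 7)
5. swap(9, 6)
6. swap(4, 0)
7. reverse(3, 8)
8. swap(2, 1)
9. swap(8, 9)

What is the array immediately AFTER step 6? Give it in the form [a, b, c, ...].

After 1 (reverse(3, 9)): [B, I, A, J, H, G, C, E, D, F]
After 2 (rotate_left(3, 6, k=1)): [B, I, A, H, G, C, J, E, D, F]
After 3 (swap(5, 7)): [B, I, A, H, G, E, J, C, D, F]
After 4 (swap(1, 7)): [B, C, A, H, G, E, J, I, D, F]
After 5 (swap(9, 6)): [B, C, A, H, G, E, F, I, D, J]
After 6 (swap(4, 0)): [G, C, A, H, B, E, F, I, D, J]

Answer: [G, C, A, H, B, E, F, I, D, J]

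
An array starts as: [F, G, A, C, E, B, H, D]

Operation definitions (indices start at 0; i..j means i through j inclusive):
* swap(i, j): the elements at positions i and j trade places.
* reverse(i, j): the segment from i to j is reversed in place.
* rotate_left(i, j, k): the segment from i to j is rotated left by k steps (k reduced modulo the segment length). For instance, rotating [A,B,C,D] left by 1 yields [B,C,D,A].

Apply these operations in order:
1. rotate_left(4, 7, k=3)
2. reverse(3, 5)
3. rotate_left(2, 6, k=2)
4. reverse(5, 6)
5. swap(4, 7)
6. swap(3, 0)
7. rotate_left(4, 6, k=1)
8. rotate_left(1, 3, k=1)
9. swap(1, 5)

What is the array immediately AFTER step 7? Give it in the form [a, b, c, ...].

Answer: [C, G, D, F, E, A, H, B]

Derivation:
After 1 (rotate_left(4, 7, k=3)): [F, G, A, C, D, E, B, H]
After 2 (reverse(3, 5)): [F, G, A, E, D, C, B, H]
After 3 (rotate_left(2, 6, k=2)): [F, G, D, C, B, A, E, H]
After 4 (reverse(5, 6)): [F, G, D, C, B, E, A, H]
After 5 (swap(4, 7)): [F, G, D, C, H, E, A, B]
After 6 (swap(3, 0)): [C, G, D, F, H, E, A, B]
After 7 (rotate_left(4, 6, k=1)): [C, G, D, F, E, A, H, B]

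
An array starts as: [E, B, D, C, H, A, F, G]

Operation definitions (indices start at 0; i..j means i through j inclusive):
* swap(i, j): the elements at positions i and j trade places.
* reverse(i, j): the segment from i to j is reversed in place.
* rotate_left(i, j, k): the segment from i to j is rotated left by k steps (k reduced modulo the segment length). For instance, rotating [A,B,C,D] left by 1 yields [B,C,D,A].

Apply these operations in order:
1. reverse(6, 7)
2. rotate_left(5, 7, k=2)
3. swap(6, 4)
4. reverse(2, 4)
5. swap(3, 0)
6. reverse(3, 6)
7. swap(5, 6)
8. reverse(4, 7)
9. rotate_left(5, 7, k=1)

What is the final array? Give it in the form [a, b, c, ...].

After 1 (reverse(6, 7)): [E, B, D, C, H, A, G, F]
After 2 (rotate_left(5, 7, k=2)): [E, B, D, C, H, F, A, G]
After 3 (swap(6, 4)): [E, B, D, C, A, F, H, G]
After 4 (reverse(2, 4)): [E, B, A, C, D, F, H, G]
After 5 (swap(3, 0)): [C, B, A, E, D, F, H, G]
After 6 (reverse(3, 6)): [C, B, A, H, F, D, E, G]
After 7 (swap(5, 6)): [C, B, A, H, F, E, D, G]
After 8 (reverse(4, 7)): [C, B, A, H, G, D, E, F]
After 9 (rotate_left(5, 7, k=1)): [C, B, A, H, G, E, F, D]

Answer: [C, B, A, H, G, E, F, D]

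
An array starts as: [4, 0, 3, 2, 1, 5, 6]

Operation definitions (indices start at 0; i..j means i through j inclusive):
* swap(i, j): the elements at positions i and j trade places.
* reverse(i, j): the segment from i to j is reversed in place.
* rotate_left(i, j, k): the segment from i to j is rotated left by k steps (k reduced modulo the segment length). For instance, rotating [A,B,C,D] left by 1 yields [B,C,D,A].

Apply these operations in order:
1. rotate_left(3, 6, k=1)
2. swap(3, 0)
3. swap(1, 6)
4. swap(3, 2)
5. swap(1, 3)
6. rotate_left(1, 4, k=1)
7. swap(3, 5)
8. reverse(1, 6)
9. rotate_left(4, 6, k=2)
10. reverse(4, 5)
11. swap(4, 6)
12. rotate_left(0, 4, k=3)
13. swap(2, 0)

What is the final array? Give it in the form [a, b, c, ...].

Answer: [1, 2, 3, 0, 5, 4, 6]

Derivation:
After 1 (rotate_left(3, 6, k=1)): [4, 0, 3, 1, 5, 6, 2]
After 2 (swap(3, 0)): [1, 0, 3, 4, 5, 6, 2]
After 3 (swap(1, 6)): [1, 2, 3, 4, 5, 6, 0]
After 4 (swap(3, 2)): [1, 2, 4, 3, 5, 6, 0]
After 5 (swap(1, 3)): [1, 3, 4, 2, 5, 6, 0]
After 6 (rotate_left(1, 4, k=1)): [1, 4, 2, 5, 3, 6, 0]
After 7 (swap(3, 5)): [1, 4, 2, 6, 3, 5, 0]
After 8 (reverse(1, 6)): [1, 0, 5, 3, 6, 2, 4]
After 9 (rotate_left(4, 6, k=2)): [1, 0, 5, 3, 4, 6, 2]
After 10 (reverse(4, 5)): [1, 0, 5, 3, 6, 4, 2]
After 11 (swap(4, 6)): [1, 0, 5, 3, 2, 4, 6]
After 12 (rotate_left(0, 4, k=3)): [3, 2, 1, 0, 5, 4, 6]
After 13 (swap(2, 0)): [1, 2, 3, 0, 5, 4, 6]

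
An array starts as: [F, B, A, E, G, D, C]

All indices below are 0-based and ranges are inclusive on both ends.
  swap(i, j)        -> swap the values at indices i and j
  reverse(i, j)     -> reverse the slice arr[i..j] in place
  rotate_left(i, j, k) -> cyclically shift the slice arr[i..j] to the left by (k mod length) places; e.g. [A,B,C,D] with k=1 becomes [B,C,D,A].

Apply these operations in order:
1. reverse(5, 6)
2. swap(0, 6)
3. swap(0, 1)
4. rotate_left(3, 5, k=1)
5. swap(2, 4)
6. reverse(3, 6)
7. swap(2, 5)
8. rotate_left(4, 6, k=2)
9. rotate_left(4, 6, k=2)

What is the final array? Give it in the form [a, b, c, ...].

Answer: [B, D, A, F, C, G, E]

Derivation:
After 1 (reverse(5, 6)): [F, B, A, E, G, C, D]
After 2 (swap(0, 6)): [D, B, A, E, G, C, F]
After 3 (swap(0, 1)): [B, D, A, E, G, C, F]
After 4 (rotate_left(3, 5, k=1)): [B, D, A, G, C, E, F]
After 5 (swap(2, 4)): [B, D, C, G, A, E, F]
After 6 (reverse(3, 6)): [B, D, C, F, E, A, G]
After 7 (swap(2, 5)): [B, D, A, F, E, C, G]
After 8 (rotate_left(4, 6, k=2)): [B, D, A, F, G, E, C]
After 9 (rotate_left(4, 6, k=2)): [B, D, A, F, C, G, E]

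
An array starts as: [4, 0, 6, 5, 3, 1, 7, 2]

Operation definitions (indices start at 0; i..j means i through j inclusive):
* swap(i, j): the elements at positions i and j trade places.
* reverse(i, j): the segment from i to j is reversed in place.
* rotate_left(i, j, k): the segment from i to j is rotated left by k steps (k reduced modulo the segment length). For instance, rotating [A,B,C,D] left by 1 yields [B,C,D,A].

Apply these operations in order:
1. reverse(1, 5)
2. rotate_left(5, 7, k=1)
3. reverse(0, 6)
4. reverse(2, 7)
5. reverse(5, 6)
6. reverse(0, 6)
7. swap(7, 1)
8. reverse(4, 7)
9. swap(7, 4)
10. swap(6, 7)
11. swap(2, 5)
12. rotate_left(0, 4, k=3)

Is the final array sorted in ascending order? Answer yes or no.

After 1 (reverse(1, 5)): [4, 1, 3, 5, 6, 0, 7, 2]
After 2 (rotate_left(5, 7, k=1)): [4, 1, 3, 5, 6, 7, 2, 0]
After 3 (reverse(0, 6)): [2, 7, 6, 5, 3, 1, 4, 0]
After 4 (reverse(2, 7)): [2, 7, 0, 4, 1, 3, 5, 6]
After 5 (reverse(5, 6)): [2, 7, 0, 4, 1, 5, 3, 6]
After 6 (reverse(0, 6)): [3, 5, 1, 4, 0, 7, 2, 6]
After 7 (swap(7, 1)): [3, 6, 1, 4, 0, 7, 2, 5]
After 8 (reverse(4, 7)): [3, 6, 1, 4, 5, 2, 7, 0]
After 9 (swap(7, 4)): [3, 6, 1, 4, 0, 2, 7, 5]
After 10 (swap(6, 7)): [3, 6, 1, 4, 0, 2, 5, 7]
After 11 (swap(2, 5)): [3, 6, 2, 4, 0, 1, 5, 7]
After 12 (rotate_left(0, 4, k=3)): [4, 0, 3, 6, 2, 1, 5, 7]

Answer: no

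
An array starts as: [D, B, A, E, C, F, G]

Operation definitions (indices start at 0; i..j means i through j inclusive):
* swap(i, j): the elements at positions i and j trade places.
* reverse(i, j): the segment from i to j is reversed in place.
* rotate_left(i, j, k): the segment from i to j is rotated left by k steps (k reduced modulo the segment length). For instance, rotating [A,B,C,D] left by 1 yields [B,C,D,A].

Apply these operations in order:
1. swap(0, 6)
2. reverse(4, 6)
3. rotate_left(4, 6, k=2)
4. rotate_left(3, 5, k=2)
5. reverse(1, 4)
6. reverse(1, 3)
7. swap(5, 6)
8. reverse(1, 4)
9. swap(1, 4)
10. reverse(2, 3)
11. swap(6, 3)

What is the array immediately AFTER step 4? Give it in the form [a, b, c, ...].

Answer: [G, B, A, D, E, C, F]

Derivation:
After 1 (swap(0, 6)): [G, B, A, E, C, F, D]
After 2 (reverse(4, 6)): [G, B, A, E, D, F, C]
After 3 (rotate_left(4, 6, k=2)): [G, B, A, E, C, D, F]
After 4 (rotate_left(3, 5, k=2)): [G, B, A, D, E, C, F]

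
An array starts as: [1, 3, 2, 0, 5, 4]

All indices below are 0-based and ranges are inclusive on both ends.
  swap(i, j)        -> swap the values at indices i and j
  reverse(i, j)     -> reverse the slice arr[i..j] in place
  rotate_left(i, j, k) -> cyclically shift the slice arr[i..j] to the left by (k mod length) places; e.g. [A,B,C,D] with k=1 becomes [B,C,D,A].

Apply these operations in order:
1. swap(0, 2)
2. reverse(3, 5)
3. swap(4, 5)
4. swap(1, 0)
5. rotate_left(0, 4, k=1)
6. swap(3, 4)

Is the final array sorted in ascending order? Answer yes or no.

After 1 (swap(0, 2)): [2, 3, 1, 0, 5, 4]
After 2 (reverse(3, 5)): [2, 3, 1, 4, 5, 0]
After 3 (swap(4, 5)): [2, 3, 1, 4, 0, 5]
After 4 (swap(1, 0)): [3, 2, 1, 4, 0, 5]
After 5 (rotate_left(0, 4, k=1)): [2, 1, 4, 0, 3, 5]
After 6 (swap(3, 4)): [2, 1, 4, 3, 0, 5]

Answer: no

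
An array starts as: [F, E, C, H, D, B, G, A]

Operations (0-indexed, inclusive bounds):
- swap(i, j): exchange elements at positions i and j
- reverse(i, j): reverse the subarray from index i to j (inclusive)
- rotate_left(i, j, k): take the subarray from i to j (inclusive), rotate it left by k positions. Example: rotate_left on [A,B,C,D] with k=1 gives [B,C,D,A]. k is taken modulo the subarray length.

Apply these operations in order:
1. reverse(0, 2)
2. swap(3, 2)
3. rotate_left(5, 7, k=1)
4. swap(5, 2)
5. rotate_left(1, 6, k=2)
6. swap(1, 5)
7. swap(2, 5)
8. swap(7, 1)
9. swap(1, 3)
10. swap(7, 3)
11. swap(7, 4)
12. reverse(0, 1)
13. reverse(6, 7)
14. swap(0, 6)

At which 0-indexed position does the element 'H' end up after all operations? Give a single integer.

Answer: 6

Derivation:
After 1 (reverse(0, 2)): [C, E, F, H, D, B, G, A]
After 2 (swap(3, 2)): [C, E, H, F, D, B, G, A]
After 3 (rotate_left(5, 7, k=1)): [C, E, H, F, D, G, A, B]
After 4 (swap(5, 2)): [C, E, G, F, D, H, A, B]
After 5 (rotate_left(1, 6, k=2)): [C, F, D, H, A, E, G, B]
After 6 (swap(1, 5)): [C, E, D, H, A, F, G, B]
After 7 (swap(2, 5)): [C, E, F, H, A, D, G, B]
After 8 (swap(7, 1)): [C, B, F, H, A, D, G, E]
After 9 (swap(1, 3)): [C, H, F, B, A, D, G, E]
After 10 (swap(7, 3)): [C, H, F, E, A, D, G, B]
After 11 (swap(7, 4)): [C, H, F, E, B, D, G, A]
After 12 (reverse(0, 1)): [H, C, F, E, B, D, G, A]
After 13 (reverse(6, 7)): [H, C, F, E, B, D, A, G]
After 14 (swap(0, 6)): [A, C, F, E, B, D, H, G]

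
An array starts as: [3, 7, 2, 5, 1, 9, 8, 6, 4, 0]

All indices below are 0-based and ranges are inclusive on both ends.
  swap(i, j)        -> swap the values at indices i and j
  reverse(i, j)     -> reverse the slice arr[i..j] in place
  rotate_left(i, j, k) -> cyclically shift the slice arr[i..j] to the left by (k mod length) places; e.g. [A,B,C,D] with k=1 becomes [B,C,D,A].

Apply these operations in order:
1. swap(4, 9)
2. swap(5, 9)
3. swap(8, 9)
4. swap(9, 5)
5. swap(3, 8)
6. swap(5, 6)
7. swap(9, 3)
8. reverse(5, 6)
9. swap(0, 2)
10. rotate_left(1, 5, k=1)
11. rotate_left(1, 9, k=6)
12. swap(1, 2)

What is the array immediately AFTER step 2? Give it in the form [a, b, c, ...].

Answer: [3, 7, 2, 5, 0, 1, 8, 6, 4, 9]

Derivation:
After 1 (swap(4, 9)): [3, 7, 2, 5, 0, 9, 8, 6, 4, 1]
After 2 (swap(5, 9)): [3, 7, 2, 5, 0, 1, 8, 6, 4, 9]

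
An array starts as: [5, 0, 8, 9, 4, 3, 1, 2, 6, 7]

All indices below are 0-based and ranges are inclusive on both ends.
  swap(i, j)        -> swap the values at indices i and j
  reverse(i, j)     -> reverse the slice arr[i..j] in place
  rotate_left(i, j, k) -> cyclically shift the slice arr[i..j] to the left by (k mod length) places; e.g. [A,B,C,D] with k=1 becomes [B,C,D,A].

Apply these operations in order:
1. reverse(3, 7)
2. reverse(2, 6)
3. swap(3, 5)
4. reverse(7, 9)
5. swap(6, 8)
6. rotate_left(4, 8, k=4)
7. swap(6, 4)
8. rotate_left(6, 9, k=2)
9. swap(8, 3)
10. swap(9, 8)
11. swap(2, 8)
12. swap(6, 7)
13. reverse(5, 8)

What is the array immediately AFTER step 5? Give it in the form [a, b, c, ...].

Answer: [5, 0, 4, 2, 1, 3, 6, 7, 8, 9]

Derivation:
After 1 (reverse(3, 7)): [5, 0, 8, 2, 1, 3, 4, 9, 6, 7]
After 2 (reverse(2, 6)): [5, 0, 4, 3, 1, 2, 8, 9, 6, 7]
After 3 (swap(3, 5)): [5, 0, 4, 2, 1, 3, 8, 9, 6, 7]
After 4 (reverse(7, 9)): [5, 0, 4, 2, 1, 3, 8, 7, 6, 9]
After 5 (swap(6, 8)): [5, 0, 4, 2, 1, 3, 6, 7, 8, 9]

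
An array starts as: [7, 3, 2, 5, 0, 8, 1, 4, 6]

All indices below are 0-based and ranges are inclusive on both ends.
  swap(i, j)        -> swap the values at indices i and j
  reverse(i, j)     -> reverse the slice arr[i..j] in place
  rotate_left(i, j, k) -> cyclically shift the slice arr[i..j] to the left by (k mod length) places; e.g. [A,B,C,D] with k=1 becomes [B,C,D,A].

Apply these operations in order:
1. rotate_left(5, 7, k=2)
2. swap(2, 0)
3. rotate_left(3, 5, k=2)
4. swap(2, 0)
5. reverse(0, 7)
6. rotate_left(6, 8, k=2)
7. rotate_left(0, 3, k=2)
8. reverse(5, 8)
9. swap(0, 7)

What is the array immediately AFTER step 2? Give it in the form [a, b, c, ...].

Answer: [2, 3, 7, 5, 0, 4, 8, 1, 6]

Derivation:
After 1 (rotate_left(5, 7, k=2)): [7, 3, 2, 5, 0, 4, 8, 1, 6]
After 2 (swap(2, 0)): [2, 3, 7, 5, 0, 4, 8, 1, 6]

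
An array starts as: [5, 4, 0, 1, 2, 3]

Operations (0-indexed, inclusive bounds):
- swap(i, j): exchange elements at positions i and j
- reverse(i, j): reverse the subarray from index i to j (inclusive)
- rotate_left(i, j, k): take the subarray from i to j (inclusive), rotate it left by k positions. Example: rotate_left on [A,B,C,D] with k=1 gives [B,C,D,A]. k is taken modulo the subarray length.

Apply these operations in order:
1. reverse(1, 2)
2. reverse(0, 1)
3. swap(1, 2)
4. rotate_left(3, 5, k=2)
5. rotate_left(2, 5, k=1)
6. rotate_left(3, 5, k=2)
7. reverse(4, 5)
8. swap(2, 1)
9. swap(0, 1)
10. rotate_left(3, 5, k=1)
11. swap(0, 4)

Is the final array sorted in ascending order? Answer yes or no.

After 1 (reverse(1, 2)): [5, 0, 4, 1, 2, 3]
After 2 (reverse(0, 1)): [0, 5, 4, 1, 2, 3]
After 3 (swap(1, 2)): [0, 4, 5, 1, 2, 3]
After 4 (rotate_left(3, 5, k=2)): [0, 4, 5, 3, 1, 2]
After 5 (rotate_left(2, 5, k=1)): [0, 4, 3, 1, 2, 5]
After 6 (rotate_left(3, 5, k=2)): [0, 4, 3, 5, 1, 2]
After 7 (reverse(4, 5)): [0, 4, 3, 5, 2, 1]
After 8 (swap(2, 1)): [0, 3, 4, 5, 2, 1]
After 9 (swap(0, 1)): [3, 0, 4, 5, 2, 1]
After 10 (rotate_left(3, 5, k=1)): [3, 0, 4, 2, 1, 5]
After 11 (swap(0, 4)): [1, 0, 4, 2, 3, 5]

Answer: no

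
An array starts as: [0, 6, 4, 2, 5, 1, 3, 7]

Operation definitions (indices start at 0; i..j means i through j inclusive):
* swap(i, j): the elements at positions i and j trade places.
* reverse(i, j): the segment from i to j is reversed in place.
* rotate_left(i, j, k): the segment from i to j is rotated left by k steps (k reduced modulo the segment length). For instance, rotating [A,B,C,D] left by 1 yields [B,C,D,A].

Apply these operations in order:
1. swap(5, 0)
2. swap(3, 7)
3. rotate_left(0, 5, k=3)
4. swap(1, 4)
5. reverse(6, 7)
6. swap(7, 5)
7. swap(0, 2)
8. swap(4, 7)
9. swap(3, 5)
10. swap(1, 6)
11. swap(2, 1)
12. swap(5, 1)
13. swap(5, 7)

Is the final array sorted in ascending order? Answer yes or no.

Answer: yes

Derivation:
After 1 (swap(5, 0)): [1, 6, 4, 2, 5, 0, 3, 7]
After 2 (swap(3, 7)): [1, 6, 4, 7, 5, 0, 3, 2]
After 3 (rotate_left(0, 5, k=3)): [7, 5, 0, 1, 6, 4, 3, 2]
After 4 (swap(1, 4)): [7, 6, 0, 1, 5, 4, 3, 2]
After 5 (reverse(6, 7)): [7, 6, 0, 1, 5, 4, 2, 3]
After 6 (swap(7, 5)): [7, 6, 0, 1, 5, 3, 2, 4]
After 7 (swap(0, 2)): [0, 6, 7, 1, 5, 3, 2, 4]
After 8 (swap(4, 7)): [0, 6, 7, 1, 4, 3, 2, 5]
After 9 (swap(3, 5)): [0, 6, 7, 3, 4, 1, 2, 5]
After 10 (swap(1, 6)): [0, 2, 7, 3, 4, 1, 6, 5]
After 11 (swap(2, 1)): [0, 7, 2, 3, 4, 1, 6, 5]
After 12 (swap(5, 1)): [0, 1, 2, 3, 4, 7, 6, 5]
After 13 (swap(5, 7)): [0, 1, 2, 3, 4, 5, 6, 7]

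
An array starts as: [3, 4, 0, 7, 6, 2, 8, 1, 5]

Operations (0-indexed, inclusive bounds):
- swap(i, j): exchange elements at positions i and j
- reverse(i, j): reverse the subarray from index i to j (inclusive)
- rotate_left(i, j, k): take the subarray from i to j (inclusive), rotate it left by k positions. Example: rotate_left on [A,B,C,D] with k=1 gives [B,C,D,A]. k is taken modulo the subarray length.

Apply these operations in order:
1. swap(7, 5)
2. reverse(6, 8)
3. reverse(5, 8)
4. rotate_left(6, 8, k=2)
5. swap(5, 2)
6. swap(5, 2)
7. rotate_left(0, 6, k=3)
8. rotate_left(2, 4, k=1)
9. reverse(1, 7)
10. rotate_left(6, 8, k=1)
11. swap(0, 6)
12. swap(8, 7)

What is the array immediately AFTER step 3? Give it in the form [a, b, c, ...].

Answer: [3, 4, 0, 7, 6, 8, 2, 5, 1]

Derivation:
After 1 (swap(7, 5)): [3, 4, 0, 7, 6, 1, 8, 2, 5]
After 2 (reverse(6, 8)): [3, 4, 0, 7, 6, 1, 5, 2, 8]
After 3 (reverse(5, 8)): [3, 4, 0, 7, 6, 8, 2, 5, 1]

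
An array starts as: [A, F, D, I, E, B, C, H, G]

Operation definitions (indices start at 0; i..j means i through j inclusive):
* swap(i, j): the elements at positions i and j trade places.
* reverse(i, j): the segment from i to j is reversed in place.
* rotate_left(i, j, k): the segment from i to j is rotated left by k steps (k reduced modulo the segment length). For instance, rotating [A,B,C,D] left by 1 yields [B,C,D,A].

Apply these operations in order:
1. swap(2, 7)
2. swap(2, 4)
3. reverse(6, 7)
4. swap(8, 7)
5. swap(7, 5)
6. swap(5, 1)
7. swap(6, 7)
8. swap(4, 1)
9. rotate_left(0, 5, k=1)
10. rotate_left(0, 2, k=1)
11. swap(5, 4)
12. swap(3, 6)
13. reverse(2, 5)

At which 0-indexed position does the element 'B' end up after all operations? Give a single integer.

Answer: 4

Derivation:
After 1 (swap(2, 7)): [A, F, H, I, E, B, C, D, G]
After 2 (swap(2, 4)): [A, F, E, I, H, B, C, D, G]
After 3 (reverse(6, 7)): [A, F, E, I, H, B, D, C, G]
After 4 (swap(8, 7)): [A, F, E, I, H, B, D, G, C]
After 5 (swap(7, 5)): [A, F, E, I, H, G, D, B, C]
After 6 (swap(5, 1)): [A, G, E, I, H, F, D, B, C]
After 7 (swap(6, 7)): [A, G, E, I, H, F, B, D, C]
After 8 (swap(4, 1)): [A, H, E, I, G, F, B, D, C]
After 9 (rotate_left(0, 5, k=1)): [H, E, I, G, F, A, B, D, C]
After 10 (rotate_left(0, 2, k=1)): [E, I, H, G, F, A, B, D, C]
After 11 (swap(5, 4)): [E, I, H, G, A, F, B, D, C]
After 12 (swap(3, 6)): [E, I, H, B, A, F, G, D, C]
After 13 (reverse(2, 5)): [E, I, F, A, B, H, G, D, C]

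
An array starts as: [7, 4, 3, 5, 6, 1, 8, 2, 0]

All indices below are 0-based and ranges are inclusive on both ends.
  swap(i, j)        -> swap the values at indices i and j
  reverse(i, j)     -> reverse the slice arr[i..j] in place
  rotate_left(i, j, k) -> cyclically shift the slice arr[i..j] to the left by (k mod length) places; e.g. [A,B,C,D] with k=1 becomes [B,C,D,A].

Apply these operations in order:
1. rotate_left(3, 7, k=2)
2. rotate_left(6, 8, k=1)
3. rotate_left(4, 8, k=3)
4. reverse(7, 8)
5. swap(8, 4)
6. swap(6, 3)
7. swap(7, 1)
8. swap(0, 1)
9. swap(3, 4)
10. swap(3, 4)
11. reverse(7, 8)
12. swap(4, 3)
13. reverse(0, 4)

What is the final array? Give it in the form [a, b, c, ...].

After 1 (rotate_left(3, 7, k=2)): [7, 4, 3, 1, 8, 2, 5, 6, 0]
After 2 (rotate_left(6, 8, k=1)): [7, 4, 3, 1, 8, 2, 6, 0, 5]
After 3 (rotate_left(4, 8, k=3)): [7, 4, 3, 1, 0, 5, 8, 2, 6]
After 4 (reverse(7, 8)): [7, 4, 3, 1, 0, 5, 8, 6, 2]
After 5 (swap(8, 4)): [7, 4, 3, 1, 2, 5, 8, 6, 0]
After 6 (swap(6, 3)): [7, 4, 3, 8, 2, 5, 1, 6, 0]
After 7 (swap(7, 1)): [7, 6, 3, 8, 2, 5, 1, 4, 0]
After 8 (swap(0, 1)): [6, 7, 3, 8, 2, 5, 1, 4, 0]
After 9 (swap(3, 4)): [6, 7, 3, 2, 8, 5, 1, 4, 0]
After 10 (swap(3, 4)): [6, 7, 3, 8, 2, 5, 1, 4, 0]
After 11 (reverse(7, 8)): [6, 7, 3, 8, 2, 5, 1, 0, 4]
After 12 (swap(4, 3)): [6, 7, 3, 2, 8, 5, 1, 0, 4]
After 13 (reverse(0, 4)): [8, 2, 3, 7, 6, 5, 1, 0, 4]

Answer: [8, 2, 3, 7, 6, 5, 1, 0, 4]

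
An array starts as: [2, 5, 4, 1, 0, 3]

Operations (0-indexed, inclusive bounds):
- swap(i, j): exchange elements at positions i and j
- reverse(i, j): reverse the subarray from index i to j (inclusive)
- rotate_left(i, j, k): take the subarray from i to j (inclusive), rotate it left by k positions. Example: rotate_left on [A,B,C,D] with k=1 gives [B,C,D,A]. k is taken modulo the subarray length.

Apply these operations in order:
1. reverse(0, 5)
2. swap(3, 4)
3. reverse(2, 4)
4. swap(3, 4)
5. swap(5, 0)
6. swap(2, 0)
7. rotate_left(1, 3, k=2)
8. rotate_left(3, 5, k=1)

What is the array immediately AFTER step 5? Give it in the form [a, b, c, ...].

After 1 (reverse(0, 5)): [3, 0, 1, 4, 5, 2]
After 2 (swap(3, 4)): [3, 0, 1, 5, 4, 2]
After 3 (reverse(2, 4)): [3, 0, 4, 5, 1, 2]
After 4 (swap(3, 4)): [3, 0, 4, 1, 5, 2]
After 5 (swap(5, 0)): [2, 0, 4, 1, 5, 3]

Answer: [2, 0, 4, 1, 5, 3]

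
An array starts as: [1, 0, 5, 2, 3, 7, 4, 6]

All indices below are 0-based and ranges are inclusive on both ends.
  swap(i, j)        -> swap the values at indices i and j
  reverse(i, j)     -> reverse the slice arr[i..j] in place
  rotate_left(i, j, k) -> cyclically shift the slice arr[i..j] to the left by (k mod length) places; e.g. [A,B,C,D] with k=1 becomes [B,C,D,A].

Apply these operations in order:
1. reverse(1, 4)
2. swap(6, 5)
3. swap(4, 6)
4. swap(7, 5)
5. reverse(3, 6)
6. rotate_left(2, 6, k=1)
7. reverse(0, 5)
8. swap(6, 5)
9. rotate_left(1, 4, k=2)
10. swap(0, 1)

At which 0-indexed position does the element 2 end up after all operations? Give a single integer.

Answer: 5

Derivation:
After 1 (reverse(1, 4)): [1, 3, 2, 5, 0, 7, 4, 6]
After 2 (swap(6, 5)): [1, 3, 2, 5, 0, 4, 7, 6]
After 3 (swap(4, 6)): [1, 3, 2, 5, 7, 4, 0, 6]
After 4 (swap(7, 5)): [1, 3, 2, 5, 7, 6, 0, 4]
After 5 (reverse(3, 6)): [1, 3, 2, 0, 6, 7, 5, 4]
After 6 (rotate_left(2, 6, k=1)): [1, 3, 0, 6, 7, 5, 2, 4]
After 7 (reverse(0, 5)): [5, 7, 6, 0, 3, 1, 2, 4]
After 8 (swap(6, 5)): [5, 7, 6, 0, 3, 2, 1, 4]
After 9 (rotate_left(1, 4, k=2)): [5, 0, 3, 7, 6, 2, 1, 4]
After 10 (swap(0, 1)): [0, 5, 3, 7, 6, 2, 1, 4]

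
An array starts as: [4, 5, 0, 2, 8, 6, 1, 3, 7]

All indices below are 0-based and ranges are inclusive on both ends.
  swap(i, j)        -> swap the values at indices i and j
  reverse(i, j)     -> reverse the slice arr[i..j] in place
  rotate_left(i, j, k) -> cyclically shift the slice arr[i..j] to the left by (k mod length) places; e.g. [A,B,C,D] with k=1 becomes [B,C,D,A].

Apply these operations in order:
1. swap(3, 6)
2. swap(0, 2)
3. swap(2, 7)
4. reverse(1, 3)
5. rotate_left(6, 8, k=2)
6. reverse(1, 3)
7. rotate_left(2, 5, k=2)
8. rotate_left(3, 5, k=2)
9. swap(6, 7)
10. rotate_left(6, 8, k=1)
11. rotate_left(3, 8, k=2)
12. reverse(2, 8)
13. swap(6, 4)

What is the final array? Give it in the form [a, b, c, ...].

Answer: [0, 5, 6, 1, 7, 4, 2, 3, 8]

Derivation:
After 1 (swap(3, 6)): [4, 5, 0, 1, 8, 6, 2, 3, 7]
After 2 (swap(0, 2)): [0, 5, 4, 1, 8, 6, 2, 3, 7]
After 3 (swap(2, 7)): [0, 5, 3, 1, 8, 6, 2, 4, 7]
After 4 (reverse(1, 3)): [0, 1, 3, 5, 8, 6, 2, 4, 7]
After 5 (rotate_left(6, 8, k=2)): [0, 1, 3, 5, 8, 6, 7, 2, 4]
After 6 (reverse(1, 3)): [0, 5, 3, 1, 8, 6, 7, 2, 4]
After 7 (rotate_left(2, 5, k=2)): [0, 5, 8, 6, 3, 1, 7, 2, 4]
After 8 (rotate_left(3, 5, k=2)): [0, 5, 8, 1, 6, 3, 7, 2, 4]
After 9 (swap(6, 7)): [0, 5, 8, 1, 6, 3, 2, 7, 4]
After 10 (rotate_left(6, 8, k=1)): [0, 5, 8, 1, 6, 3, 7, 4, 2]
After 11 (rotate_left(3, 8, k=2)): [0, 5, 8, 3, 7, 4, 2, 1, 6]
After 12 (reverse(2, 8)): [0, 5, 6, 1, 2, 4, 7, 3, 8]
After 13 (swap(6, 4)): [0, 5, 6, 1, 7, 4, 2, 3, 8]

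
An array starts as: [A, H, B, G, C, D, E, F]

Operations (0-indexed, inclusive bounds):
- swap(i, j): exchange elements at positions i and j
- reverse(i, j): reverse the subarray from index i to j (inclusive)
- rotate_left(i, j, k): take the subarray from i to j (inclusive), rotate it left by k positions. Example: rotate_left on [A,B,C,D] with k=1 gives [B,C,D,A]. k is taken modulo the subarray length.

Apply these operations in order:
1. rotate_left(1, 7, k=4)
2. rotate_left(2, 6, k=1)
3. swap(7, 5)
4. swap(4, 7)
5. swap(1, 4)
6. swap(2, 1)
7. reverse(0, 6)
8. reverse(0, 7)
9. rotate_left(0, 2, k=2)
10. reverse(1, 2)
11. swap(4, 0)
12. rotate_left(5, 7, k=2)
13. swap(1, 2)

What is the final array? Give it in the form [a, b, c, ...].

After 1 (rotate_left(1, 7, k=4)): [A, D, E, F, H, B, G, C]
After 2 (rotate_left(2, 6, k=1)): [A, D, F, H, B, G, E, C]
After 3 (swap(7, 5)): [A, D, F, H, B, C, E, G]
After 4 (swap(4, 7)): [A, D, F, H, G, C, E, B]
After 5 (swap(1, 4)): [A, G, F, H, D, C, E, B]
After 6 (swap(2, 1)): [A, F, G, H, D, C, E, B]
After 7 (reverse(0, 6)): [E, C, D, H, G, F, A, B]
After 8 (reverse(0, 7)): [B, A, F, G, H, D, C, E]
After 9 (rotate_left(0, 2, k=2)): [F, B, A, G, H, D, C, E]
After 10 (reverse(1, 2)): [F, A, B, G, H, D, C, E]
After 11 (swap(4, 0)): [H, A, B, G, F, D, C, E]
After 12 (rotate_left(5, 7, k=2)): [H, A, B, G, F, E, D, C]
After 13 (swap(1, 2)): [H, B, A, G, F, E, D, C]

Answer: [H, B, A, G, F, E, D, C]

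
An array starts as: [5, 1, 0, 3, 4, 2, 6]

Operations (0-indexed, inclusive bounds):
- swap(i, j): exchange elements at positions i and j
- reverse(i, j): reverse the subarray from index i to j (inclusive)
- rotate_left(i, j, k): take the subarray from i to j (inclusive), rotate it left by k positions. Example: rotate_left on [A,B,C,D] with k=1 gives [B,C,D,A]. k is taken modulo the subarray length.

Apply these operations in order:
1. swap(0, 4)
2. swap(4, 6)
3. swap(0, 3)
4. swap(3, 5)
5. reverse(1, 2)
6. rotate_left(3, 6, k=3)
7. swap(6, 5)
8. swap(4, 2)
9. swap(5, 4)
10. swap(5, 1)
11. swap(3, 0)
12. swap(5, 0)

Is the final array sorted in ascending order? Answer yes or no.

After 1 (swap(0, 4)): [4, 1, 0, 3, 5, 2, 6]
After 2 (swap(4, 6)): [4, 1, 0, 3, 6, 2, 5]
After 3 (swap(0, 3)): [3, 1, 0, 4, 6, 2, 5]
After 4 (swap(3, 5)): [3, 1, 0, 2, 6, 4, 5]
After 5 (reverse(1, 2)): [3, 0, 1, 2, 6, 4, 5]
After 6 (rotate_left(3, 6, k=3)): [3, 0, 1, 5, 2, 6, 4]
After 7 (swap(6, 5)): [3, 0, 1, 5, 2, 4, 6]
After 8 (swap(4, 2)): [3, 0, 2, 5, 1, 4, 6]
After 9 (swap(5, 4)): [3, 0, 2, 5, 4, 1, 6]
After 10 (swap(5, 1)): [3, 1, 2, 5, 4, 0, 6]
After 11 (swap(3, 0)): [5, 1, 2, 3, 4, 0, 6]
After 12 (swap(5, 0)): [0, 1, 2, 3, 4, 5, 6]

Answer: yes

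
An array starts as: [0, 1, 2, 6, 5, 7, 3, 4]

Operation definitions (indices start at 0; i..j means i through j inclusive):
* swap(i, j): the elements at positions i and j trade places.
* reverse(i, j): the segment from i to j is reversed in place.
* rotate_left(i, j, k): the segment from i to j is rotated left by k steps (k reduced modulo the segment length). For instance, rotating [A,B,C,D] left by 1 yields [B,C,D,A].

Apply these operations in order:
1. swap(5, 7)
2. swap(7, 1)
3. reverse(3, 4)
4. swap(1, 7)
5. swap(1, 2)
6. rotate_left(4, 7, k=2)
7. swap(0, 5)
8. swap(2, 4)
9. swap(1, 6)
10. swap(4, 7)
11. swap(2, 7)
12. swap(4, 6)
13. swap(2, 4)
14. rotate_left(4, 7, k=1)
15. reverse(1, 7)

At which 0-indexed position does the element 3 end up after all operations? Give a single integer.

After 1 (swap(5, 7)): [0, 1, 2, 6, 5, 4, 3, 7]
After 2 (swap(7, 1)): [0, 7, 2, 6, 5, 4, 3, 1]
After 3 (reverse(3, 4)): [0, 7, 2, 5, 6, 4, 3, 1]
After 4 (swap(1, 7)): [0, 1, 2, 5, 6, 4, 3, 7]
After 5 (swap(1, 2)): [0, 2, 1, 5, 6, 4, 3, 7]
After 6 (rotate_left(4, 7, k=2)): [0, 2, 1, 5, 3, 7, 6, 4]
After 7 (swap(0, 5)): [7, 2, 1, 5, 3, 0, 6, 4]
After 8 (swap(2, 4)): [7, 2, 3, 5, 1, 0, 6, 4]
After 9 (swap(1, 6)): [7, 6, 3, 5, 1, 0, 2, 4]
After 10 (swap(4, 7)): [7, 6, 3, 5, 4, 0, 2, 1]
After 11 (swap(2, 7)): [7, 6, 1, 5, 4, 0, 2, 3]
After 12 (swap(4, 6)): [7, 6, 1, 5, 2, 0, 4, 3]
After 13 (swap(2, 4)): [7, 6, 2, 5, 1, 0, 4, 3]
After 14 (rotate_left(4, 7, k=1)): [7, 6, 2, 5, 0, 4, 3, 1]
After 15 (reverse(1, 7)): [7, 1, 3, 4, 0, 5, 2, 6]

Answer: 2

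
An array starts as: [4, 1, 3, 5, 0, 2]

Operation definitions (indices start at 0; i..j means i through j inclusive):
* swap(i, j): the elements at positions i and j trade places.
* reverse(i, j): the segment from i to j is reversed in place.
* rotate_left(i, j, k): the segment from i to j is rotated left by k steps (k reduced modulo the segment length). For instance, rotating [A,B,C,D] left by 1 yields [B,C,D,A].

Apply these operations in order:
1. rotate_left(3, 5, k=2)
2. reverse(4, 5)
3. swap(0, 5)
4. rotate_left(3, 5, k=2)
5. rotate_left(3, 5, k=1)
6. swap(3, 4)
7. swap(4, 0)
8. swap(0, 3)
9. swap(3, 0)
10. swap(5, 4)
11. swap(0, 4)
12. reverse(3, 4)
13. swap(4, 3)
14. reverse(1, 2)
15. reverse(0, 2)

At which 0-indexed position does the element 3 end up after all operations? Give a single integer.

Answer: 1

Derivation:
After 1 (rotate_left(3, 5, k=2)): [4, 1, 3, 2, 5, 0]
After 2 (reverse(4, 5)): [4, 1, 3, 2, 0, 5]
After 3 (swap(0, 5)): [5, 1, 3, 2, 0, 4]
After 4 (rotate_left(3, 5, k=2)): [5, 1, 3, 4, 2, 0]
After 5 (rotate_left(3, 5, k=1)): [5, 1, 3, 2, 0, 4]
After 6 (swap(3, 4)): [5, 1, 3, 0, 2, 4]
After 7 (swap(4, 0)): [2, 1, 3, 0, 5, 4]
After 8 (swap(0, 3)): [0, 1, 3, 2, 5, 4]
After 9 (swap(3, 0)): [2, 1, 3, 0, 5, 4]
After 10 (swap(5, 4)): [2, 1, 3, 0, 4, 5]
After 11 (swap(0, 4)): [4, 1, 3, 0, 2, 5]
After 12 (reverse(3, 4)): [4, 1, 3, 2, 0, 5]
After 13 (swap(4, 3)): [4, 1, 3, 0, 2, 5]
After 14 (reverse(1, 2)): [4, 3, 1, 0, 2, 5]
After 15 (reverse(0, 2)): [1, 3, 4, 0, 2, 5]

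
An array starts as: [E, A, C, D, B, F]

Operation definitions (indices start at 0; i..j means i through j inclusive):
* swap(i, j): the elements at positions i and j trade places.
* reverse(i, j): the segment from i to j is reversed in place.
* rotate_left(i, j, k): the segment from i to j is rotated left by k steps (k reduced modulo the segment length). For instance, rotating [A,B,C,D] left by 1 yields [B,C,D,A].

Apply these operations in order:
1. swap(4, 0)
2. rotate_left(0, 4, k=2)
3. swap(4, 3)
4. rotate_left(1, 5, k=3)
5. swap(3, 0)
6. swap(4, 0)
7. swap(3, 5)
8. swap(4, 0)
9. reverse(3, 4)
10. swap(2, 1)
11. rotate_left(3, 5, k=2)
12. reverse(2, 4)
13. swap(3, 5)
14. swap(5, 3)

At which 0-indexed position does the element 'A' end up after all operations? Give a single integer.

Answer: 5

Derivation:
After 1 (swap(4, 0)): [B, A, C, D, E, F]
After 2 (rotate_left(0, 4, k=2)): [C, D, E, B, A, F]
After 3 (swap(4, 3)): [C, D, E, A, B, F]
After 4 (rotate_left(1, 5, k=3)): [C, B, F, D, E, A]
After 5 (swap(3, 0)): [D, B, F, C, E, A]
After 6 (swap(4, 0)): [E, B, F, C, D, A]
After 7 (swap(3, 5)): [E, B, F, A, D, C]
After 8 (swap(4, 0)): [D, B, F, A, E, C]
After 9 (reverse(3, 4)): [D, B, F, E, A, C]
After 10 (swap(2, 1)): [D, F, B, E, A, C]
After 11 (rotate_left(3, 5, k=2)): [D, F, B, C, E, A]
After 12 (reverse(2, 4)): [D, F, E, C, B, A]
After 13 (swap(3, 5)): [D, F, E, A, B, C]
After 14 (swap(5, 3)): [D, F, E, C, B, A]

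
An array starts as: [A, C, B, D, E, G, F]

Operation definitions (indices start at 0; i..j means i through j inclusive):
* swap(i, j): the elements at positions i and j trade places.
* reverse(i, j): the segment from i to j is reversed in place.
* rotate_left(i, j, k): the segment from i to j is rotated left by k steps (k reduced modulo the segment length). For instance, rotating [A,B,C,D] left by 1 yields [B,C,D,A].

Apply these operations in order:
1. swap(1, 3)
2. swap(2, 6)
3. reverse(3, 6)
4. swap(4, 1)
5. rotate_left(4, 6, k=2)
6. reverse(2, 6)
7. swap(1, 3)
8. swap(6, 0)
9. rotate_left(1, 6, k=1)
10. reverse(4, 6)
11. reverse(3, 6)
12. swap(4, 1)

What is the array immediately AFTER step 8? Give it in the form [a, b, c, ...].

Answer: [F, D, E, G, C, B, A]

Derivation:
After 1 (swap(1, 3)): [A, D, B, C, E, G, F]
After 2 (swap(2, 6)): [A, D, F, C, E, G, B]
After 3 (reverse(3, 6)): [A, D, F, B, G, E, C]
After 4 (swap(4, 1)): [A, G, F, B, D, E, C]
After 5 (rotate_left(4, 6, k=2)): [A, G, F, B, C, D, E]
After 6 (reverse(2, 6)): [A, G, E, D, C, B, F]
After 7 (swap(1, 3)): [A, D, E, G, C, B, F]
After 8 (swap(6, 0)): [F, D, E, G, C, B, A]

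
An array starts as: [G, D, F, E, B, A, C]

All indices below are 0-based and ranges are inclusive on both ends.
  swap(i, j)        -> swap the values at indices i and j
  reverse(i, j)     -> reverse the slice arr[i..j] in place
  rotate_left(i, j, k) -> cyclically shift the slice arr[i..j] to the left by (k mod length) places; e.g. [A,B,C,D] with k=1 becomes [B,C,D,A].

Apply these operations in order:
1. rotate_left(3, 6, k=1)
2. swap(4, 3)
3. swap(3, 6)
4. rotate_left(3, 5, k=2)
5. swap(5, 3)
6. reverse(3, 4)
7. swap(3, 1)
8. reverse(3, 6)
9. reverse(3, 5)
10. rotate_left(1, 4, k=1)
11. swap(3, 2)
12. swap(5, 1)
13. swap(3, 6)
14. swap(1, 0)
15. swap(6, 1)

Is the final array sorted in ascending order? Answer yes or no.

Answer: yes

Derivation:
After 1 (rotate_left(3, 6, k=1)): [G, D, F, B, A, C, E]
After 2 (swap(4, 3)): [G, D, F, A, B, C, E]
After 3 (swap(3, 6)): [G, D, F, E, B, C, A]
After 4 (rotate_left(3, 5, k=2)): [G, D, F, C, E, B, A]
After 5 (swap(5, 3)): [G, D, F, B, E, C, A]
After 6 (reverse(3, 4)): [G, D, F, E, B, C, A]
After 7 (swap(3, 1)): [G, E, F, D, B, C, A]
After 8 (reverse(3, 6)): [G, E, F, A, C, B, D]
After 9 (reverse(3, 5)): [G, E, F, B, C, A, D]
After 10 (rotate_left(1, 4, k=1)): [G, F, B, C, E, A, D]
After 11 (swap(3, 2)): [G, F, C, B, E, A, D]
After 12 (swap(5, 1)): [G, A, C, B, E, F, D]
After 13 (swap(3, 6)): [G, A, C, D, E, F, B]
After 14 (swap(1, 0)): [A, G, C, D, E, F, B]
After 15 (swap(6, 1)): [A, B, C, D, E, F, G]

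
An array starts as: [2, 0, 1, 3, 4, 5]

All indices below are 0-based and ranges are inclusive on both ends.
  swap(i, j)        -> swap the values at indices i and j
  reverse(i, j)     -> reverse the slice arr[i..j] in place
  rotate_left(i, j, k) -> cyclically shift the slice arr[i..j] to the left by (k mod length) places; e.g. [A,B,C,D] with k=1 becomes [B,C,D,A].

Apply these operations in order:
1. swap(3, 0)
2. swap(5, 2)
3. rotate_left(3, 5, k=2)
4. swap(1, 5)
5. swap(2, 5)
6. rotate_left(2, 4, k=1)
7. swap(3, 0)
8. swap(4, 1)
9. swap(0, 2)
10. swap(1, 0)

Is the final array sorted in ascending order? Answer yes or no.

Answer: yes

Derivation:
After 1 (swap(3, 0)): [3, 0, 1, 2, 4, 5]
After 2 (swap(5, 2)): [3, 0, 5, 2, 4, 1]
After 3 (rotate_left(3, 5, k=2)): [3, 0, 5, 1, 2, 4]
After 4 (swap(1, 5)): [3, 4, 5, 1, 2, 0]
After 5 (swap(2, 5)): [3, 4, 0, 1, 2, 5]
After 6 (rotate_left(2, 4, k=1)): [3, 4, 1, 2, 0, 5]
After 7 (swap(3, 0)): [2, 4, 1, 3, 0, 5]
After 8 (swap(4, 1)): [2, 0, 1, 3, 4, 5]
After 9 (swap(0, 2)): [1, 0, 2, 3, 4, 5]
After 10 (swap(1, 0)): [0, 1, 2, 3, 4, 5]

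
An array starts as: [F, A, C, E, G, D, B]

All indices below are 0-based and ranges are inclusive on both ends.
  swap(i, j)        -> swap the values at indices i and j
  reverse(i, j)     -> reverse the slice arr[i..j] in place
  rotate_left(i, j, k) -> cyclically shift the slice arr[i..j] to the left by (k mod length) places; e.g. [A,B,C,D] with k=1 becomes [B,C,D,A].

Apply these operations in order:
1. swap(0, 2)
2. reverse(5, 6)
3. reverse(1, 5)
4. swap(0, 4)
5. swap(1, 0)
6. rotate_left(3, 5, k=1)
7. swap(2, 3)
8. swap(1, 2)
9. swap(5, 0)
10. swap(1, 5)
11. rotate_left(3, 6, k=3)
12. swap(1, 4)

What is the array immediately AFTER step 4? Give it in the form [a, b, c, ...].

Answer: [F, B, G, E, C, A, D]

Derivation:
After 1 (swap(0, 2)): [C, A, F, E, G, D, B]
After 2 (reverse(5, 6)): [C, A, F, E, G, B, D]
After 3 (reverse(1, 5)): [C, B, G, E, F, A, D]
After 4 (swap(0, 4)): [F, B, G, E, C, A, D]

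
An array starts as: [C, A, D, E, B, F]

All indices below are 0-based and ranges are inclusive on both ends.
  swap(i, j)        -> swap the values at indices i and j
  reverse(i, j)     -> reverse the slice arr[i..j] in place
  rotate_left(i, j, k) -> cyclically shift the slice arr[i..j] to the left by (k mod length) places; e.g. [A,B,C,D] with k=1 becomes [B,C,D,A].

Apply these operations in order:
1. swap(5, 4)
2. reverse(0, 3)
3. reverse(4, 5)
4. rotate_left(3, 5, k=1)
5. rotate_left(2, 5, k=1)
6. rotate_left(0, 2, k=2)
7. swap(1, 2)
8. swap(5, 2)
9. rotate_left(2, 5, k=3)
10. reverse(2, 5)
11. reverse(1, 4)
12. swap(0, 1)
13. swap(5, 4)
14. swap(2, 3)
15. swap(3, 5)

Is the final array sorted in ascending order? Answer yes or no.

Answer: yes

Derivation:
After 1 (swap(5, 4)): [C, A, D, E, F, B]
After 2 (reverse(0, 3)): [E, D, A, C, F, B]
After 3 (reverse(4, 5)): [E, D, A, C, B, F]
After 4 (rotate_left(3, 5, k=1)): [E, D, A, B, F, C]
After 5 (rotate_left(2, 5, k=1)): [E, D, B, F, C, A]
After 6 (rotate_left(0, 2, k=2)): [B, E, D, F, C, A]
After 7 (swap(1, 2)): [B, D, E, F, C, A]
After 8 (swap(5, 2)): [B, D, A, F, C, E]
After 9 (rotate_left(2, 5, k=3)): [B, D, E, A, F, C]
After 10 (reverse(2, 5)): [B, D, C, F, A, E]
After 11 (reverse(1, 4)): [B, A, F, C, D, E]
After 12 (swap(0, 1)): [A, B, F, C, D, E]
After 13 (swap(5, 4)): [A, B, F, C, E, D]
After 14 (swap(2, 3)): [A, B, C, F, E, D]
After 15 (swap(3, 5)): [A, B, C, D, E, F]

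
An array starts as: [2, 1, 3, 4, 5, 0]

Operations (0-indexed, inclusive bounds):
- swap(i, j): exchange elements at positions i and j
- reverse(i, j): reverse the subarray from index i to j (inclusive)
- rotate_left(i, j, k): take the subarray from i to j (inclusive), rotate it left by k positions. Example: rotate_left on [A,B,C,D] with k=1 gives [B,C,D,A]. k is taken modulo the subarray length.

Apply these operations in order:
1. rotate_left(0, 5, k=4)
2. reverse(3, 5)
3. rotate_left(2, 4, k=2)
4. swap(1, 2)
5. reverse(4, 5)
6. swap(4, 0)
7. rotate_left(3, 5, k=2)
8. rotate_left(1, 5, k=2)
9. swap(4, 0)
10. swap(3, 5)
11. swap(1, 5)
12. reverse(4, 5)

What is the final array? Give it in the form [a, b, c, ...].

After 1 (rotate_left(0, 5, k=4)): [5, 0, 2, 1, 3, 4]
After 2 (reverse(3, 5)): [5, 0, 2, 4, 3, 1]
After 3 (rotate_left(2, 4, k=2)): [5, 0, 3, 2, 4, 1]
After 4 (swap(1, 2)): [5, 3, 0, 2, 4, 1]
After 5 (reverse(4, 5)): [5, 3, 0, 2, 1, 4]
After 6 (swap(4, 0)): [1, 3, 0, 2, 5, 4]
After 7 (rotate_left(3, 5, k=2)): [1, 3, 0, 4, 2, 5]
After 8 (rotate_left(1, 5, k=2)): [1, 4, 2, 5, 3, 0]
After 9 (swap(4, 0)): [3, 4, 2, 5, 1, 0]
After 10 (swap(3, 5)): [3, 4, 2, 0, 1, 5]
After 11 (swap(1, 5)): [3, 5, 2, 0, 1, 4]
After 12 (reverse(4, 5)): [3, 5, 2, 0, 4, 1]

Answer: [3, 5, 2, 0, 4, 1]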